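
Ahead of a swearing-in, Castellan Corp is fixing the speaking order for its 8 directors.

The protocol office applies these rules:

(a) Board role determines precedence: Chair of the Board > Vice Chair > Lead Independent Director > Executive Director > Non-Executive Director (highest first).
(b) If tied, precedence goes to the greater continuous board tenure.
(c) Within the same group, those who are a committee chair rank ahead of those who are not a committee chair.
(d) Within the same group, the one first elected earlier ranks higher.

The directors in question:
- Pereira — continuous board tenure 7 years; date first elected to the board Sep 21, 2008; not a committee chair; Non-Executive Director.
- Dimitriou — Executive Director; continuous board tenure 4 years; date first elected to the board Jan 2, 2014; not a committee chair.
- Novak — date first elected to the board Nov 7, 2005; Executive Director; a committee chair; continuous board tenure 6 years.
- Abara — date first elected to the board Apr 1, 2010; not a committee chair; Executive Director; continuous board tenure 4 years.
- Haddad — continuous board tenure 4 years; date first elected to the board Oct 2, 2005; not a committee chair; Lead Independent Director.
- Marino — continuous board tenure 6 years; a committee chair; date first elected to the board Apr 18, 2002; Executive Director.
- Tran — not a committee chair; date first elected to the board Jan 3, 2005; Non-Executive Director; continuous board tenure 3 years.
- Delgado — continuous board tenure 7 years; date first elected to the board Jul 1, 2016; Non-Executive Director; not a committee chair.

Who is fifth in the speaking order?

By board role: Haddad (Lead Independent Director); then Marino, Novak, Abara and Dimitriou (Executive Director); then Pereira, Delgado and Tran (Non-Executive Director).
Among Marino, Novak, Abara and Dimitriou, by continuous board tenure (higher first): Marino and Novak (6 years) before Abara and Dimitriou (4 years).
Marino and Novak are each a committee chair, so the next rule applies.
Among Marino and Novak, by date first elected to the board (earlier first): Marino (Apr 18, 2002) before Novak (Nov 7, 2005).
Abara and Dimitriou are each not a committee chair, so the next rule applies.
Among Abara and Dimitriou, by date first elected to the board (earlier first): Abara (Apr 1, 2010) before Dimitriou (Jan 2, 2014).
Among Pereira, Delgado and Tran, by continuous board tenure (higher first): Pereira and Delgado (7 years) before Tran (3 years).
Pereira and Delgado are each not a committee chair, so the next rule applies.
Among Pereira and Delgado, by date first elected to the board (earlier first): Pereira (Sep 21, 2008) before Delgado (Jul 1, 2016).
Order: Haddad, Marino, Novak, Abara, Dimitriou, Pereira, Delgado, Tran.

Dimitriou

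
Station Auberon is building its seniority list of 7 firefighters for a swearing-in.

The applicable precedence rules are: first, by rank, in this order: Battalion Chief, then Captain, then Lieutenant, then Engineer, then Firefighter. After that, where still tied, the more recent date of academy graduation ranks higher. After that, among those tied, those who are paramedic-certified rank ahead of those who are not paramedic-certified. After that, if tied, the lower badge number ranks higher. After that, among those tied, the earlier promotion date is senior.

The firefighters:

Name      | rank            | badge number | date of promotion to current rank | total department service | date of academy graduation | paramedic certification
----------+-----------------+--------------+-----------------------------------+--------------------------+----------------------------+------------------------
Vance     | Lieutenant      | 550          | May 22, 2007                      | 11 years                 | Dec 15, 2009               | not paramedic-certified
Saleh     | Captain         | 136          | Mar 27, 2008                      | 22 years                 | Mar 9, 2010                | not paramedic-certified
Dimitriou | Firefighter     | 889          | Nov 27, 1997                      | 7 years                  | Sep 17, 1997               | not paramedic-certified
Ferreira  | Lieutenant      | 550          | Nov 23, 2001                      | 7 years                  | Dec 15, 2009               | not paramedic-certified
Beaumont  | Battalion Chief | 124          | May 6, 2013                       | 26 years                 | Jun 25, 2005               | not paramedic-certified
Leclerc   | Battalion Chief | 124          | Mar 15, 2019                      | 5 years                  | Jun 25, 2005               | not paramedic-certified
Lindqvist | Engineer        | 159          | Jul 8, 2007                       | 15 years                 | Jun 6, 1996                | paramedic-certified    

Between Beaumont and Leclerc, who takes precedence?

By rank: Beaumont and Leclerc (Battalion Chief); then Saleh (Captain); then Ferreira and Vance (Lieutenant); then Lindqvist (Engineer); then Dimitriou (Firefighter).
Beaumont and Leclerc both have date of academy graduation Jun 25, 2005, so the next rule applies.
Beaumont and Leclerc are each not paramedic-certified, so the next rule applies.
Beaumont and Leclerc both have badge number 124, so the next rule applies.
Among Beaumont and Leclerc, by date of promotion to current rank (earlier first): Beaumont (May 6, 2013) before Leclerc (Mar 15, 2019).
Ferreira and Vance both have date of academy graduation Dec 15, 2009, so the next rule applies.
Ferreira and Vance are each not paramedic-certified, so the next rule applies.
Ferreira and Vance both have badge number 550, so the next rule applies.
Among Ferreira and Vance, by date of promotion to current rank (earlier first): Ferreira (Nov 23, 2001) before Vance (May 22, 2007).
So Beaumont takes precedence.

Beaumont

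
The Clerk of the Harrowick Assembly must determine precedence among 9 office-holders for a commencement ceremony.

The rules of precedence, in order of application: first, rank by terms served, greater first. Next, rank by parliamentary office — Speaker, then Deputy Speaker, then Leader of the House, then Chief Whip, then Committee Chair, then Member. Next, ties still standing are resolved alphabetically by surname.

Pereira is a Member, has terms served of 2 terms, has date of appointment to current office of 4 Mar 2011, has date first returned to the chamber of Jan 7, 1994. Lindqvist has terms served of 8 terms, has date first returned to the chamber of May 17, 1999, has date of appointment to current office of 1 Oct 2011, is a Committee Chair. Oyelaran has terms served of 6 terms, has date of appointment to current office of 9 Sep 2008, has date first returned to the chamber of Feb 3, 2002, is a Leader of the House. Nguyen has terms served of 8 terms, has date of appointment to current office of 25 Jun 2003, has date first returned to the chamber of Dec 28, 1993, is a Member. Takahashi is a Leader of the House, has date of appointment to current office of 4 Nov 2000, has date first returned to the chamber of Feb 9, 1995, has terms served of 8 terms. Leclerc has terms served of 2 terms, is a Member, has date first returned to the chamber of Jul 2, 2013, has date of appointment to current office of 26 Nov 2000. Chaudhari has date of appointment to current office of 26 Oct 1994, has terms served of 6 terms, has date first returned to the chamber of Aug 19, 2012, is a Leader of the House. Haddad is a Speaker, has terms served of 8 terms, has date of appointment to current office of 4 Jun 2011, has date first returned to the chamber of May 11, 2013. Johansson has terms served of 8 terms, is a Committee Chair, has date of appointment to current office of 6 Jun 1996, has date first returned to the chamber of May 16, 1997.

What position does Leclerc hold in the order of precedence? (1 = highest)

8

By terms served (higher first): Haddad, Takahashi, Johansson, Lindqvist and Nguyen (each 8 terms); then Chaudhari and Oyelaran (both 6 terms); then Leclerc and Pereira (both 2 terms).
Among Haddad, Takahashi, Johansson, Lindqvist and Nguyen, by parliamentary office: Haddad (Speaker) before Takahashi (Leader of the House) before Johansson and Lindqvist (Committee Chair) before Nguyen (Member).
Among Johansson and Lindqvist, alphabetically by surname: Johansson before Lindqvist.
Chaudhari and Oyelaran are each Leader of the House, so the next rule applies.
Among Chaudhari and Oyelaran, alphabetically by surname: Chaudhari before Oyelaran.
Leclerc and Pereira are each Member, so the next rule applies.
Among Leclerc and Pereira, alphabetically by surname: Leclerc before Pereira.
Order: Haddad, Takahashi, Johansson, Lindqvist, Nguyen, Chaudhari, Oyelaran, Leclerc, Pereira. So position 8.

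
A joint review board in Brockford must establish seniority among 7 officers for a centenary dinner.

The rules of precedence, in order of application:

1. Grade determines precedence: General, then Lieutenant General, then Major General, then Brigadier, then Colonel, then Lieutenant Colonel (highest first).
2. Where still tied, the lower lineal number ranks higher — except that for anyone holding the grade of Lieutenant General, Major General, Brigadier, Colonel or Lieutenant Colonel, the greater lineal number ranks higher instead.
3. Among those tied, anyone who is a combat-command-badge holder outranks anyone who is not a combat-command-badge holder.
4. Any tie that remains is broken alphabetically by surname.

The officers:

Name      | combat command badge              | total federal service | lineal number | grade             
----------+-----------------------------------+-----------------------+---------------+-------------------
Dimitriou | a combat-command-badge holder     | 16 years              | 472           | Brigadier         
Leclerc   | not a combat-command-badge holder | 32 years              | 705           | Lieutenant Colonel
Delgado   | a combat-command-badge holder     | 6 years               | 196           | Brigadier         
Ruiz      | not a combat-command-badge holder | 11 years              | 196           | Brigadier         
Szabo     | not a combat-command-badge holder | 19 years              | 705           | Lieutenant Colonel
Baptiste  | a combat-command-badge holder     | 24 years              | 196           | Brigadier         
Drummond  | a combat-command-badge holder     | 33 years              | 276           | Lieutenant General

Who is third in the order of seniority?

Baptiste

By grade: Drummond (Lieutenant General); then Dimitriou, Baptiste, Delgado and Ruiz (Brigadier); then Leclerc and Szabo (Lieutenant Colonel).
Among Dimitriou, Baptiste, Delgado and Ruiz, by lineal number (higher first) (reversed rule for this group): Dimitriou (472) before Baptiste, Delgado and Ruiz (196).
Among Baptiste, Delgado and Ruiz, a combat-command-badge holder before not a combat-command-badge holder: Baptiste and Delgado (a combat-command-badge holder) before Ruiz (not a combat-command-badge holder).
Among Baptiste and Delgado, alphabetically by surname: Baptiste before Delgado.
Leclerc and Szabo both have lineal number 705, so the next rule applies.
Leclerc and Szabo are each not a combat-command-badge holder, so the next rule applies.
Among Leclerc and Szabo, alphabetically by surname: Leclerc before Szabo.
Order: Drummond, Dimitriou, Baptiste, Delgado, Ruiz, Leclerc, Szabo.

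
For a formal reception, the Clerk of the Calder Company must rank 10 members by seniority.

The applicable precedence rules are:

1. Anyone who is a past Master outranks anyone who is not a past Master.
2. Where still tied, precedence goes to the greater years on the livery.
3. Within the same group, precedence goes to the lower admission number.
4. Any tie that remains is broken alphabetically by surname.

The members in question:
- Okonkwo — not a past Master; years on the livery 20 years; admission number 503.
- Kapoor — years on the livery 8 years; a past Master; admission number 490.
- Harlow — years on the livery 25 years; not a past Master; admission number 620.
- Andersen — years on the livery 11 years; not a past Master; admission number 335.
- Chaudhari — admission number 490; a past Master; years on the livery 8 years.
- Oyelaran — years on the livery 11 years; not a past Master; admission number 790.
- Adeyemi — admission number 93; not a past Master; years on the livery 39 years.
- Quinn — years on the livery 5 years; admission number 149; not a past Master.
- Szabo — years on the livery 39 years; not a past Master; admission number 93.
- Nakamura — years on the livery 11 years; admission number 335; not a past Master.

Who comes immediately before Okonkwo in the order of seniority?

Harlow

By the first rule: Chaudhari and Kapoor (both a past Master); then Adeyemi, Szabo, Harlow, Okonkwo, Andersen, Nakamura, Oyelaran and Quinn (each not a past Master).
Chaudhari and Kapoor both have years on the livery 8 years, so the next rule applies.
Chaudhari and Kapoor both have admission number 490, so the next rule applies.
Among Chaudhari and Kapoor, alphabetically by surname: Chaudhari before Kapoor.
Among Adeyemi, Szabo, Harlow, Okonkwo, Andersen, Nakamura, Oyelaran and Quinn, by years on the livery (higher first): Adeyemi and Szabo (39 years) before Harlow (25 years) before Okonkwo (20 years) before Andersen, Nakamura and Oyelaran (11 years) before Quinn (5 years).
Adeyemi and Szabo both have admission number 93, so the next rule applies.
Among Adeyemi and Szabo, alphabetically by surname: Adeyemi before Szabo.
Among Andersen, Nakamura and Oyelaran, by admission number (lower first): Andersen and Nakamura (335) before Oyelaran (790).
Among Andersen and Nakamura, alphabetically by surname: Andersen before Nakamura.
Order: Chaudhari, Kapoor, Adeyemi, Szabo, Harlow, Okonkwo, Andersen, Nakamura, Oyelaran, Quinn.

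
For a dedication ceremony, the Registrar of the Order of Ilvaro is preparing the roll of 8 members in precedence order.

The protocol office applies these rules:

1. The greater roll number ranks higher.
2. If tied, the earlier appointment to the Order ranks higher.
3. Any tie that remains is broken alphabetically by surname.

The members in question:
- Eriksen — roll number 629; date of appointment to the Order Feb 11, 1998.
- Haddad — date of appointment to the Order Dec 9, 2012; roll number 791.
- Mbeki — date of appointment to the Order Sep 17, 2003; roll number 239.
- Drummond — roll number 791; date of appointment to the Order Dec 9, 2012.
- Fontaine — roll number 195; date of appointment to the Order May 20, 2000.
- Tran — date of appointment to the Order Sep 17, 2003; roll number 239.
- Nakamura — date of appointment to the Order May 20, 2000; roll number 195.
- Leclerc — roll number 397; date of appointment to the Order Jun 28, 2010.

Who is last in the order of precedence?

Nakamura

By roll number (higher first): Drummond and Haddad (both 791); then Eriksen (629); then Leclerc (397); then Mbeki and Tran (both 239); then Fontaine and Nakamura (both 195).
Drummond and Haddad both have date of appointment to the Order Dec 9, 2012, so the next rule applies.
Among Drummond and Haddad, alphabetically by surname: Drummond before Haddad.
Mbeki and Tran both have date of appointment to the Order Sep 17, 2003, so the next rule applies.
Among Mbeki and Tran, alphabetically by surname: Mbeki before Tran.
Fontaine and Nakamura both have date of appointment to the Order May 20, 2000, so the next rule applies.
Among Fontaine and Nakamura, alphabetically by surname: Fontaine before Nakamura.
Order: Drummond, Haddad, Eriksen, Leclerc, Mbeki, Tran, Fontaine, Nakamura.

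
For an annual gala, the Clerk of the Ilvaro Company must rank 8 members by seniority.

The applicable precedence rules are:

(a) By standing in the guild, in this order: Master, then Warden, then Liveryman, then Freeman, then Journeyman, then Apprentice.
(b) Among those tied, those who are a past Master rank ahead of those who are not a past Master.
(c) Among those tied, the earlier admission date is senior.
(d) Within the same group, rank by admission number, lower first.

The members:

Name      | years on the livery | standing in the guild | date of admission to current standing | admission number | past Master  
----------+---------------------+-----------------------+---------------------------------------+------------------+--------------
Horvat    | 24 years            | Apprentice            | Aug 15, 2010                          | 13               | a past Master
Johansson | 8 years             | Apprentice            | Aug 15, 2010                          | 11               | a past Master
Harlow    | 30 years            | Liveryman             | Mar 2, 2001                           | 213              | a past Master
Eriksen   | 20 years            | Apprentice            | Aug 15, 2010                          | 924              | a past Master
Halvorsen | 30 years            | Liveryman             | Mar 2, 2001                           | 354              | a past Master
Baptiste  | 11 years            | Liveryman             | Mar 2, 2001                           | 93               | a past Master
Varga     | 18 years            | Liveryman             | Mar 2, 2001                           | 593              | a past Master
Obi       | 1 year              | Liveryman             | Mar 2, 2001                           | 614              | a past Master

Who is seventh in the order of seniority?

By standing in the guild: Baptiste, Harlow, Halvorsen, Varga and Obi (Liveryman); then Johansson, Horvat and Eriksen (Apprentice).
Baptiste, Harlow, Halvorsen, Varga and Obi are each a past Master, so the next rule applies.
Baptiste, Harlow, Halvorsen, Varga and Obi all have date of admission to current standing Mar 2, 2001, so the next rule applies.
Among Baptiste, Harlow, Halvorsen, Varga and Obi, by admission number (lower first): Baptiste (93) before Harlow (213) before Halvorsen (354) before Varga (593) before Obi (614).
Johansson, Horvat and Eriksen are each a past Master, so the next rule applies.
Johansson, Horvat and Eriksen all have date of admission to current standing Aug 15, 2010, so the next rule applies.
Among Johansson, Horvat and Eriksen, by admission number (lower first): Johansson (11) before Horvat (13) before Eriksen (924).
Order: Baptiste, Harlow, Halvorsen, Varga, Obi, Johansson, Horvat, Eriksen.

Horvat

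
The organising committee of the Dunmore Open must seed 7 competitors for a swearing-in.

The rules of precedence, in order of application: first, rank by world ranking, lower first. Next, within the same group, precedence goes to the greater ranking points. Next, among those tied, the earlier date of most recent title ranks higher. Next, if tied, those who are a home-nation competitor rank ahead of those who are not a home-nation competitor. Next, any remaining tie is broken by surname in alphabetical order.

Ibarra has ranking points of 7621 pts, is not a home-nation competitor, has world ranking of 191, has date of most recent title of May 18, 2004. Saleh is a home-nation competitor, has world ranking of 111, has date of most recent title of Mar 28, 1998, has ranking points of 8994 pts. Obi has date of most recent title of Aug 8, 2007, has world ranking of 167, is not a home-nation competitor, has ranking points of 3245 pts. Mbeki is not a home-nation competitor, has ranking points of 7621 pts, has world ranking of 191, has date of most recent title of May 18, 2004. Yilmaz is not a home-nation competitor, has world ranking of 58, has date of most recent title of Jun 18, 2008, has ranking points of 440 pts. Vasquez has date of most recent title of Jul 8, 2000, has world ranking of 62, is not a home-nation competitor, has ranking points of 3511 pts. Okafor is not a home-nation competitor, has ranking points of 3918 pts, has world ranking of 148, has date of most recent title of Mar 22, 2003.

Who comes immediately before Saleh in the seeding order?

By world ranking (lower first): Yilmaz (58); then Vasquez (62); then Saleh (111); then Okafor (148); then Obi (167); then Ibarra and Mbeki (both 191).
Ibarra and Mbeki both have ranking points 7621 pts, so the next rule applies.
Ibarra and Mbeki both have date of most recent title May 18, 2004, so the next rule applies.
Ibarra and Mbeki are each not a home-nation competitor, so the next rule applies.
Among Ibarra and Mbeki, alphabetically by surname: Ibarra before Mbeki.
Order: Yilmaz, Vasquez, Saleh, Okafor, Obi, Ibarra, Mbeki.

Vasquez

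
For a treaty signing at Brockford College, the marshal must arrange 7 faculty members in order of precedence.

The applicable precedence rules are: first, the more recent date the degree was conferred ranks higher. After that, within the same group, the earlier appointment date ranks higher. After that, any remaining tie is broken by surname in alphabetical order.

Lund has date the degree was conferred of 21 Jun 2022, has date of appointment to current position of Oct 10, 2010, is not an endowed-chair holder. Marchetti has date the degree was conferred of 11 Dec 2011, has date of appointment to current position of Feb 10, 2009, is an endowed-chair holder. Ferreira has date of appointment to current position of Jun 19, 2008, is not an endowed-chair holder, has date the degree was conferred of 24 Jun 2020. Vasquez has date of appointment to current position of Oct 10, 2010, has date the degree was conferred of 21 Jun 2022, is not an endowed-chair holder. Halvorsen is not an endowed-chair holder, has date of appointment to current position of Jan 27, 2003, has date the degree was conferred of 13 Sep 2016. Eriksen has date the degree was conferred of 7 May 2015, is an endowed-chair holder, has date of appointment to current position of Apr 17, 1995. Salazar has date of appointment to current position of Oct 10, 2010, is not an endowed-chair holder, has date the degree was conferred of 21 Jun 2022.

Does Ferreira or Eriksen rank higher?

By date the degree was conferred (later first): Lund, Salazar and Vasquez (each 21 Jun 2022); then Ferreira (24 Jun 2020); then Halvorsen (13 Sep 2016); then Eriksen (7 May 2015); then Marchetti (11 Dec 2011).
Lund, Salazar and Vasquez all have date of appointment to current position Oct 10, 2010, so the next rule applies.
Among Lund, Salazar and Vasquez, alphabetically by surname: Lund before Salazar before Vasquez.
So Ferreira takes precedence.

Ferreira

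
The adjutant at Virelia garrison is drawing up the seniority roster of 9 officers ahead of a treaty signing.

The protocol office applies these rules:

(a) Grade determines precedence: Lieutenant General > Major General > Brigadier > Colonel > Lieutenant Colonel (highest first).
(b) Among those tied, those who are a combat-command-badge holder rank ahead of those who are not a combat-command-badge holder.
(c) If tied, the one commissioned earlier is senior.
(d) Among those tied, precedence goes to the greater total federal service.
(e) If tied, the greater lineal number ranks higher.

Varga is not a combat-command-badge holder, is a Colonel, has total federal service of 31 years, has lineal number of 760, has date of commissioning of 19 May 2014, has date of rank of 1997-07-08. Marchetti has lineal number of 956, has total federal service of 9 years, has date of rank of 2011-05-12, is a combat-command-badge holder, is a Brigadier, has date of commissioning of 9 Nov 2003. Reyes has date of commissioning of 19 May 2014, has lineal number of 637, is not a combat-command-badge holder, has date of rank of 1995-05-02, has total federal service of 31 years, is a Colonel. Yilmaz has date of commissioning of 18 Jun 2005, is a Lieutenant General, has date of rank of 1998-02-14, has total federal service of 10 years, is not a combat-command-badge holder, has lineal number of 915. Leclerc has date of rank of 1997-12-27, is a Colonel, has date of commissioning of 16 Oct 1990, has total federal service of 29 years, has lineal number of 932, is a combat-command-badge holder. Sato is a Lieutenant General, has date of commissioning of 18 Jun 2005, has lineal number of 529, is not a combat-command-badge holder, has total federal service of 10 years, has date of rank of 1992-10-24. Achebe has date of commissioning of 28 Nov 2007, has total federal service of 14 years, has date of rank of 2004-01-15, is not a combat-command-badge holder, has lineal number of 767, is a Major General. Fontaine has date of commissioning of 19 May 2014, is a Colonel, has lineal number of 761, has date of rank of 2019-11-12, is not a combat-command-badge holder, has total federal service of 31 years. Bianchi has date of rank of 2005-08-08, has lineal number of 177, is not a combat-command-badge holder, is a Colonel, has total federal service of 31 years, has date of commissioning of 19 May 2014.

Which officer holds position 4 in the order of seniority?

Marchetti

By grade: Yilmaz and Sato (Lieutenant General); then Achebe (Major General); then Marchetti (Brigadier); then Leclerc, Fontaine, Varga, Reyes and Bianchi (Colonel).
Yilmaz and Sato are each not a combat-command-badge holder, so the next rule applies.
Yilmaz and Sato both have date of commissioning 18 Jun 2005, so the next rule applies.
Yilmaz and Sato both have total federal service 10 years, so the next rule applies.
Among Yilmaz and Sato, by lineal number (higher first): Yilmaz (915) before Sato (529).
Among Leclerc, Fontaine, Varga, Reyes and Bianchi, a combat-command-badge holder before not a combat-command-badge holder: Leclerc (a combat-command-badge holder) before Fontaine, Varga, Reyes and Bianchi (not a combat-command-badge holder).
Fontaine, Varga, Reyes and Bianchi all have date of commissioning 19 May 2014, so the next rule applies.
Fontaine, Varga, Reyes and Bianchi all have total federal service 31 years, so the next rule applies.
Among Fontaine, Varga, Reyes and Bianchi, by lineal number (higher first): Fontaine (761) before Varga (760) before Reyes (637) before Bianchi (177).
Order: Yilmaz, Sato, Achebe, Marchetti, Leclerc, Fontaine, Varga, Reyes, Bianchi.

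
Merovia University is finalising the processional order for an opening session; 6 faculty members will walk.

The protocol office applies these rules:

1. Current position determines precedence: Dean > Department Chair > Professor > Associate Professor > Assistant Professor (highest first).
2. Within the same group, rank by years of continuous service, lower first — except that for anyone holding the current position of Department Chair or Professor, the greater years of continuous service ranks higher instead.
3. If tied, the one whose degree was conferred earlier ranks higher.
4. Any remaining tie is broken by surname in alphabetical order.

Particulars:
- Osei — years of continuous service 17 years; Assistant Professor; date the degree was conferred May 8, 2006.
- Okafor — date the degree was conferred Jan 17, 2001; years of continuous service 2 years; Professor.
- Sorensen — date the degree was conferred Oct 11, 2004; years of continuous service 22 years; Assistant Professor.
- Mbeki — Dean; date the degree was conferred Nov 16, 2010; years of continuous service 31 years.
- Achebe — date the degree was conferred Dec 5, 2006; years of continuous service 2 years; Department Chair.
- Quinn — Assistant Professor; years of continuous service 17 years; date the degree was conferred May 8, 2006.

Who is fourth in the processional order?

By current position: Mbeki (Dean); then Achebe (Department Chair); then Okafor (Professor); then Osei, Quinn and Sorensen (Assistant Professor).
Among Osei, Quinn and Sorensen, by years of continuous service (lower first): Osei and Quinn (17 years) before Sorensen (22 years).
Osei and Quinn both have date the degree was conferred May 8, 2006, so the next rule applies.
Among Osei and Quinn, alphabetically by surname: Osei before Quinn.
Order: Mbeki, Achebe, Okafor, Osei, Quinn, Sorensen.

Osei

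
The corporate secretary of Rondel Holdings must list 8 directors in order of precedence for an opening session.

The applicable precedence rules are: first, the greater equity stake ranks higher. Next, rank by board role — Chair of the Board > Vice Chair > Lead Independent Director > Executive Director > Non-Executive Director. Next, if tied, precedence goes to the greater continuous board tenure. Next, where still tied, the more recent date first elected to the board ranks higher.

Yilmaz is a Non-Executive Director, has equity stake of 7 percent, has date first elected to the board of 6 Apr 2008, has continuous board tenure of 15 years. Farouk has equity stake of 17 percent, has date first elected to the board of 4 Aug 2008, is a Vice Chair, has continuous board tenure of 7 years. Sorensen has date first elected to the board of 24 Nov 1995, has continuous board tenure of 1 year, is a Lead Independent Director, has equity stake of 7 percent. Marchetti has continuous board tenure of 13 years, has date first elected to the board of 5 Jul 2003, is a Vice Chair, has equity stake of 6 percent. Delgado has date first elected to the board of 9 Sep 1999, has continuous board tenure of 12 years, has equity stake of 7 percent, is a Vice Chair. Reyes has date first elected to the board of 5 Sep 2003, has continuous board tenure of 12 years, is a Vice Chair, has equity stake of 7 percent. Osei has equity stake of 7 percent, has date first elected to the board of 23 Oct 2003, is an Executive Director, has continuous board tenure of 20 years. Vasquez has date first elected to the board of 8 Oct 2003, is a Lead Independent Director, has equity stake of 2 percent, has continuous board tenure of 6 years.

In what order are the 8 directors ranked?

Farouk, Reyes, Delgado, Sorensen, Osei, Yilmaz, Marchetti, Vasquez

By equity stake (higher first): Farouk (17 percent); then Reyes, Delgado, Sorensen, Osei and Yilmaz (each 7 percent); then Marchetti (6 percent); then Vasquez (2 percent).
Among Reyes, Delgado, Sorensen, Osei and Yilmaz, by board role: Reyes and Delgado (Vice Chair) before Sorensen (Lead Independent Director) before Osei (Executive Director) before Yilmaz (Non-Executive Director).
Reyes and Delgado both have continuous board tenure 12 years, so the next rule applies.
Among Reyes and Delgado, by date first elected to the board (later first): Reyes (5 Sep 2003) before Delgado (9 Sep 1999).
Full order: Farouk, Reyes, Delgado, Sorensen, Osei, Yilmaz, Marchetti, Vasquez.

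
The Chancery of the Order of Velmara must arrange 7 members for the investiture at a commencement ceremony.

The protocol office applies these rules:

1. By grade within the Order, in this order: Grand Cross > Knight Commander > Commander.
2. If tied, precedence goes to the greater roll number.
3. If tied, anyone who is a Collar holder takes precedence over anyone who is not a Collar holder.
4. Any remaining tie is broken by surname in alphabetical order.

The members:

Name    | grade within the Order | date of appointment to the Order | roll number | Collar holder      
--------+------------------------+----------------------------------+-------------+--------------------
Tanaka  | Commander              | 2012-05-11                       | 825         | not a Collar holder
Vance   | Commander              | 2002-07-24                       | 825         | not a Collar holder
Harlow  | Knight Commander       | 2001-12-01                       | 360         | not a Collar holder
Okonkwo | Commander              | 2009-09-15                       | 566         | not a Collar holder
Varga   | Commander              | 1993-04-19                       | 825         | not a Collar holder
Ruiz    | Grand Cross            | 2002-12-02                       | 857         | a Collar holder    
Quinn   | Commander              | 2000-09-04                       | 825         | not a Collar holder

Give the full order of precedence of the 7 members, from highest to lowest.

Ruiz, Harlow, Quinn, Tanaka, Vance, Varga, Okonkwo

By grade within the Order: Ruiz (Grand Cross); then Harlow (Knight Commander); then Quinn, Tanaka, Vance, Varga and Okonkwo (Commander).
Among Quinn, Tanaka, Vance, Varga and Okonkwo, by roll number (higher first): Quinn, Tanaka, Vance and Varga (825) before Okonkwo (566).
Quinn, Tanaka, Vance and Varga are each not a Collar holder, so the next rule applies.
Among Quinn, Tanaka, Vance and Varga, alphabetically by surname: Quinn before Tanaka before Vance before Varga.
Full order: Ruiz, Harlow, Quinn, Tanaka, Vance, Varga, Okonkwo.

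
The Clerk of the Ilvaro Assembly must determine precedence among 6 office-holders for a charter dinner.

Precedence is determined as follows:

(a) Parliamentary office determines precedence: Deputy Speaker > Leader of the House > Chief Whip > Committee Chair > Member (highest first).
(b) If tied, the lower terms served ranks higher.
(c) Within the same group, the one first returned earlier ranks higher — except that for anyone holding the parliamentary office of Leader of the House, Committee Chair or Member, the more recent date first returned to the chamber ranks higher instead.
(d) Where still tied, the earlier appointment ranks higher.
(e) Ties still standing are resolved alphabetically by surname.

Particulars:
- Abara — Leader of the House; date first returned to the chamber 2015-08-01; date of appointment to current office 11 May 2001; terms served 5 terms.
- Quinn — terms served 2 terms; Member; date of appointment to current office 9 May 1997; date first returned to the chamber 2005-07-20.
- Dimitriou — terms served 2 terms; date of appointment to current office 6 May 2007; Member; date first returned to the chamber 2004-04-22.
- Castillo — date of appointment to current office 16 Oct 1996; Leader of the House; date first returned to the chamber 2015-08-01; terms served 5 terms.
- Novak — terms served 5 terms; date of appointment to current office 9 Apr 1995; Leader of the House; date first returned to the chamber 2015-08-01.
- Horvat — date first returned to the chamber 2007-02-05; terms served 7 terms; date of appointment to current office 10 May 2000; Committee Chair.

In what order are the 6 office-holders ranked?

Novak, Castillo, Abara, Horvat, Quinn, Dimitriou

By parliamentary office: Novak, Castillo and Abara (Leader of the House); then Horvat (Committee Chair); then Quinn and Dimitriou (Member).
Novak, Castillo and Abara all have terms served 5 terms, so the next rule applies.
Novak, Castillo and Abara all have date first returned to the chamber 2015-08-01, so the next rule applies.
Among Novak, Castillo and Abara, by date of appointment to current office (earlier first): Novak (9 Apr 1995) before Castillo (16 Oct 1996) before Abara (11 May 2001).
Quinn and Dimitriou both have terms served 2 terms, so the next rule applies.
Among Quinn and Dimitriou, by date first returned to the chamber (later first) (reversed rule for this group): Quinn (2005-07-20) before Dimitriou (2004-04-22).
Full order: Novak, Castillo, Abara, Horvat, Quinn, Dimitriou.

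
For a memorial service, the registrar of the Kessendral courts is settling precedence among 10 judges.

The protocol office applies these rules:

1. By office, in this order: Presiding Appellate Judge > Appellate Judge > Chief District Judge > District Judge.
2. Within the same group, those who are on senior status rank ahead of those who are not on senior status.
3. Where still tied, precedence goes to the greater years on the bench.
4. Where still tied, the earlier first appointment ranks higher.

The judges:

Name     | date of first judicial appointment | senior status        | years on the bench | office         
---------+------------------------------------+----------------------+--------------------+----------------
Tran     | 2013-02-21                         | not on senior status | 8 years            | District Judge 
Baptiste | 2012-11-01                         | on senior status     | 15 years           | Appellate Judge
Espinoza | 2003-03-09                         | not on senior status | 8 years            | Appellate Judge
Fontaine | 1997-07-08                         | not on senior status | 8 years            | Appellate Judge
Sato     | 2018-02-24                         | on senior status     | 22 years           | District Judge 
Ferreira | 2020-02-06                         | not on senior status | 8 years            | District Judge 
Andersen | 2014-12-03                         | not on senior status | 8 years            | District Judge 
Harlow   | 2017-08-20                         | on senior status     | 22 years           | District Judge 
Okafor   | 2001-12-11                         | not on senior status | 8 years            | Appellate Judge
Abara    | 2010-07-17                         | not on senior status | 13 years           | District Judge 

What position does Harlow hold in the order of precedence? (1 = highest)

5

By office: Baptiste, Fontaine, Okafor and Espinoza (Appellate Judge); then Harlow, Sato, Abara, Tran, Andersen and Ferreira (District Judge).
Among Baptiste, Fontaine, Okafor and Espinoza, on senior status before not on senior status: Baptiste (on senior status) before Fontaine, Okafor and Espinoza (not on senior status).
Fontaine, Okafor and Espinoza all have years on the bench 8 years, so the next rule applies.
Among Fontaine, Okafor and Espinoza, by date of first judicial appointment (earlier first): Fontaine (1997-07-08) before Okafor (2001-12-11) before Espinoza (2003-03-09).
Among Harlow, Sato, Abara, Tran, Andersen and Ferreira, on senior status before not on senior status: Harlow and Sato (on senior status) before Abara, Tran, Andersen and Ferreira (not on senior status).
Harlow and Sato both have years on the bench 22 years, so the next rule applies.
Among Harlow and Sato, by date of first judicial appointment (earlier first): Harlow (2017-08-20) before Sato (2018-02-24).
Among Abara, Tran, Andersen and Ferreira, by years on the bench (higher first): Abara (13 years) before Tran, Andersen and Ferreira (8 years).
Among Tran, Andersen and Ferreira, by date of first judicial appointment (earlier first): Tran (2013-02-21) before Andersen (2014-12-03) before Ferreira (2020-02-06).
Order: Baptiste, Fontaine, Okafor, Espinoza, Harlow, Sato, Abara, Tran, Andersen, Ferreira. So position 5.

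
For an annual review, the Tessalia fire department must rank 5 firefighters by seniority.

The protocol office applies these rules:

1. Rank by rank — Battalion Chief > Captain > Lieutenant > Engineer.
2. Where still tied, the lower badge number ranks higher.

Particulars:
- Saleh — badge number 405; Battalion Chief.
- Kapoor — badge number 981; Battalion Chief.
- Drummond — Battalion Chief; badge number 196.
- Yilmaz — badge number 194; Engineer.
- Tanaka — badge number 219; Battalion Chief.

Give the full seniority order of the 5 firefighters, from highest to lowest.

By rank: Drummond, Tanaka, Saleh and Kapoor (Battalion Chief); then Yilmaz (Engineer).
Among Drummond, Tanaka, Saleh and Kapoor, by badge number (lower first): Drummond (196) before Tanaka (219) before Saleh (405) before Kapoor (981).
Full order: Drummond, Tanaka, Saleh, Kapoor, Yilmaz.

Drummond, Tanaka, Saleh, Kapoor, Yilmaz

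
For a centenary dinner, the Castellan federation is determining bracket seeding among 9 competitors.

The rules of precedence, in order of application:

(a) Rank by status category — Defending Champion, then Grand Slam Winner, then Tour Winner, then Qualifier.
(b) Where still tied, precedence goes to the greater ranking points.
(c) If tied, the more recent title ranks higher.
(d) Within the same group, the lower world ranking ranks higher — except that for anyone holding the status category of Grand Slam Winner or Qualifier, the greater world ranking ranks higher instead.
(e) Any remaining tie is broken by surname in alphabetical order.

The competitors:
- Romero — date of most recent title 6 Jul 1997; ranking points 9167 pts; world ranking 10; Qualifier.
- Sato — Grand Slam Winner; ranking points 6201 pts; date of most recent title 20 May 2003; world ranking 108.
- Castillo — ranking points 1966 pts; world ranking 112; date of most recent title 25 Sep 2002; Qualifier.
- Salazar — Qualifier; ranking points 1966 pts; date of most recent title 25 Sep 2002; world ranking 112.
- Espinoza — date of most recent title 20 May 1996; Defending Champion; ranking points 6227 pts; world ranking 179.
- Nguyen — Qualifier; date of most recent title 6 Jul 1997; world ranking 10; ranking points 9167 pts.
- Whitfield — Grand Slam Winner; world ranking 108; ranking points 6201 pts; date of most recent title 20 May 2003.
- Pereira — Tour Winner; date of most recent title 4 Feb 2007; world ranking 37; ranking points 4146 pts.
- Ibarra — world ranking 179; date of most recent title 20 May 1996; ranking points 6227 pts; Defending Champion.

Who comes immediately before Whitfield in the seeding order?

By status category: Espinoza and Ibarra (Defending Champion); then Sato and Whitfield (Grand Slam Winner); then Pereira (Tour Winner); then Nguyen, Romero, Castillo and Salazar (Qualifier).
Espinoza and Ibarra both have ranking points 6227 pts, so the next rule applies.
Espinoza and Ibarra both have date of most recent title 20 May 1996, so the next rule applies.
Espinoza and Ibarra both have world ranking 179, so the next rule applies.
Among Espinoza and Ibarra, alphabetically by surname: Espinoza before Ibarra.
Sato and Whitfield both have ranking points 6201 pts, so the next rule applies.
Sato and Whitfield both have date of most recent title 20 May 2003, so the next rule applies.
Sato and Whitfield both have world ranking 108, so the next rule applies.
Among Sato and Whitfield, alphabetically by surname: Sato before Whitfield.
Among Nguyen, Romero, Castillo and Salazar, by ranking points (higher first): Nguyen and Romero (9167 pts) before Castillo and Salazar (1966 pts).
Nguyen and Romero both have date of most recent title 6 Jul 1997, so the next rule applies.
Nguyen and Romero both have world ranking 10, so the next rule applies.
Among Nguyen and Romero, alphabetically by surname: Nguyen before Romero.
Castillo and Salazar both have date of most recent title 25 Sep 2002, so the next rule applies.
Castillo and Salazar both have world ranking 112, so the next rule applies.
Among Castillo and Salazar, alphabetically by surname: Castillo before Salazar.
Order: Espinoza, Ibarra, Sato, Whitfield, Pereira, Nguyen, Romero, Castillo, Salazar.

Sato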